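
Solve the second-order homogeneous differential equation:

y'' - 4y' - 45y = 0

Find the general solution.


Characteristic equation: r² - 4r - 45 = 0.
Factor: (r + 5)(r - 9) = 0 ⇒ r = -5, 9 (distinct real).
General solution: y = C₁e^(-5x) + C₂e^(9x).


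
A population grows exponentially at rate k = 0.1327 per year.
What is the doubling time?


Exponential growth: P(t) = P₀ e^(0.1327t). Set P(t)/P₀ = 2: e^(0.1327t) = 2.
Solve: t = ln(2)/0.1327 ≈ 5.22 years.


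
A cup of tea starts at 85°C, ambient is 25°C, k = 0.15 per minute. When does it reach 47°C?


From T(t) = T_a + (T₀ - T_a)e^(-kt), set T(t) = 47:
(47 - 25) / (85 - 25) = e^(-0.15t), so t = -ln(0.367)/0.15 ≈ 6.7 minutes.


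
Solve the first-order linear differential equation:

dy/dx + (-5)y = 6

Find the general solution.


P(x) = -5 ⇒ μ = e^(-5x).
(μ y)' = 6e^(-5x) ⇒ μ y = -(6/5)e^(-5x) + C.
Divide by μ: y = -6/5 + Ce^(5x).


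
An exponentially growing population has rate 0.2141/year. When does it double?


Exponential growth: P(t) = P₀ e^(0.2141t). Set P(t)/P₀ = 2: e^(0.2141t) = 2.
Solve: t = ln(2)/0.2141 ≈ 3.24 years.


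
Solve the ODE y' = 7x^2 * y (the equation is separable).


Separate variables: dy/y = 7x^2 dx.
Integrate: ln|y| = (7/3)x^3 + C₀.
Exponentiate: y = Ce^((7/3)x^3).


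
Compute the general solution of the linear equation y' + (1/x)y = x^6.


P(x) = 1/x ⇒ μ = x^1.
(x^1 y)' = x^1·x^6 = x^7.
Integrate: x^1 y = x^8/(8) + C.
Solve for y: y = (1/8)x^7 + C/x^1.


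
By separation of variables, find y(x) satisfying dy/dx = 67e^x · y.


Separate variables: dy/y = 67e^x dx.
Integrate: ln|y| = 67e^x + C₀.
Exponentiate: y = Ce^(67e^x).


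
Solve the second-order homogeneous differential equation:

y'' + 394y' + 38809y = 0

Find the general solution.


Characteristic equation: r² + 394r + 38809 = 0, i.e. (r + 197)² = 0.
Repeated root r = -197; include an x factor for the second linearly independent solution.
General solution: y = (C₁ + C₂x)e^(-197x).


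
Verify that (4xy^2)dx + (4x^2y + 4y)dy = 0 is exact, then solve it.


Check exactness: ∂M/∂y = 8xy and ∂N/∂x = 8xy; equal, so the equation is exact.
Integrate M with respect to x (treating y as constant): ∫M dx = 2x^2y^2 + h(y).
Differentiate w.r.t. y and set equal to N: the x-dependent terms already match, leaving h'(y) = 4y. Integrate: h(y) = 2y^2.
So F(x,y) = 2x^2y^2 + 2y^2.
General solution: 2x^2y^2 + 2y^2 = C.


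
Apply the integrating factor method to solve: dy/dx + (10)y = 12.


P(x) = 10, Q(x) = 12; integrating factor μ = e^(10x).
(μ y)' = 12e^(10x) ⇒ μ y = (6/5)e^(10x) + C.
Divide by μ: y = 6/5 + Ce^(-10x).


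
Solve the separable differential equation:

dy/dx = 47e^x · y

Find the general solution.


Separate variables: dy/y = 47e^x dx.
Integrate: ln|y| = 47e^x + C₀.
Exponentiate: y = Ce^(47e^x).


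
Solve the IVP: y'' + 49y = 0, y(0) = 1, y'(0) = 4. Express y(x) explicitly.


Characteristic roots of r² + 49 = 0 are ±7i, so y = C₁cos(7x) + C₂sin(7x).
Apply y(0) = 1: C₁ = 1. Differentiate and apply y'(0) = 4: 7·C₂ = 4, so C₂ = 4/7.
Particular solution: y = cos(7x) + (4/7)sin(7x).


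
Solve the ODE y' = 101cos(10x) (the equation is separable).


g(y) = 1, so integrate directly: y = ∫ 101cos(10x) dx = (101/10)sin(10x) + C.


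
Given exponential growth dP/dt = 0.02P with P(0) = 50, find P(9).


The ODE dP/dt = 0.02P has solution P(t) = P(0)e^(0.02t).
Substitute P(0) = 50 and t = 9: P(9) = 50 e^(0.18) ≈ 60.


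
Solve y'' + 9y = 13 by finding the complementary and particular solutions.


Homogeneous part: r² + 9 = 0 ⇒ r = ±3i, so y_h = C₁cos(3x) + C₂sin(3x).
Try constant y_p = A; plug in: 9A = 13 ⇒ A = 13/9.
General solution: y = C₁cos(3x) + C₂sin(3x) + 13/9.


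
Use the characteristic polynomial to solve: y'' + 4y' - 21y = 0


Characteristic equation: r² + 4r - 21 = 0.
Factor: (r + 7)(r - 3) = 0 ⇒ r = -7, 3 (distinct real).
General solution: y = C₁e^(-7x) + C₂e^(3x).


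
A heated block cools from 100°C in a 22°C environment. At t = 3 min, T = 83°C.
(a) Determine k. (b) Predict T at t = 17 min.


Newton's law: T(t) = T_a + (T₀ - T_a)e^(-kt).
(a) Use T(3) = 83: (83 - 22)/(100 - 22) = e^(-k·3), so k = -ln(0.782)/3 ≈ 0.0819.
(b) Apply k to t = 17: T(17) = 22 + (78)e^(-1.393) ≈ 41.4°C.


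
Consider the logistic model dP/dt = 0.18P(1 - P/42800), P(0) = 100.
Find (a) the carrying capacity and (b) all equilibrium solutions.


Logistic ODE dP/dt = 0.18P(1 - P/42800) has equilibria where dP/dt = 0, i.e. P = 0 or P = 42800.
The coefficient (1 - P/K) = 0 when P = K, identifying K = 42800 as the carrying capacity.
(a) K = 42800; (b) equilibria P = 0 and P = 42800.


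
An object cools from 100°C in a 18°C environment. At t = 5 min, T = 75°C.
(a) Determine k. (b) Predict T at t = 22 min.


Newton's law: T(t) = T_a + (T₀ - T_a)e^(-kt).
(a) Use T(5) = 75: (75 - 18)/(100 - 18) = e^(-k·5), so k = -ln(0.695)/5 ≈ 0.0727.
(b) Apply k to t = 22: T(22) = 18 + (82)e^(-1.600) ≈ 34.6°C.


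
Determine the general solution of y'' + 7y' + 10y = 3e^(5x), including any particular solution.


Characteristic roots of r² + 7r + 10 = 0 are -2, -5.
y_h = C₁e^(-2x) + C₂e^(-5x).
Forcing exponent 5 is not a characteristic root; try y_p = Ae^(5x).
Substitute: A·(25 + (7)·5 + (10)) = A·70 = 3, so A = 3/70.
General solution: y = C₁e^(-2x) + C₂e^(-5x) + (3/70)e^(5x).


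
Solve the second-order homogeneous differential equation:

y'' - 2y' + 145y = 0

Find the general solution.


Characteristic equation: r² - 2r + 145 = 0.
Discriminant is negative; roots r = 1 ± 12i (complex conjugate pair).
General solution uses e^(α x)(C₁ cos(β x) + C₂ sin(β x)): y = e^(x)(C₁cos(12x) + C₂sin(12x)).


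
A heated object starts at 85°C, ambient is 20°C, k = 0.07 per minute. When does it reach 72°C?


From T(t) = T_a + (T₀ - T_a)e^(-kt), set T(t) = 72:
(72 - 20) / (85 - 20) = e^(-0.07t), so t = -ln(0.800)/0.07 ≈ 3.2 minutes.


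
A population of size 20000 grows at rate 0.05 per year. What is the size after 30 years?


The ODE dP/dt = 0.05P has solution P(t) = P(0)e^(0.05t).
Substitute P(0) = 20000 and t = 30: P(30) = 20000 e^(1.50) ≈ 89634.


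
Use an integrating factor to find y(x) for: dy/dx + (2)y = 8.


P(x) = 2, Q(x) = 8; integrating factor μ = e^(2x).
(μ y)' = 8e^(2x) ⇒ μ y = 4e^(2x) + C.
Divide by μ: y = 4 + Ce^(-2x).


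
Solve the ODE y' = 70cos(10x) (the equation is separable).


g(y) = 1, so integrate directly: y = ∫ 70cos(10x) dx = 7sin(10x) + C.


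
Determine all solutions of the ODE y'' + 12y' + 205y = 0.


Characteristic equation: r² + 12r + 205 = 0.
Discriminant is negative; roots r = -6 ± 13i (complex conjugate pair).
General solution uses e^(α x)(C₁ cos(β x) + C₂ sin(β x)): y = e^(-6x)(C₁cos(13x) + C₂sin(13x)).


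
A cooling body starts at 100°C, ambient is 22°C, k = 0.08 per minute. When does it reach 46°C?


From T(t) = T_a + (T₀ - T_a)e^(-kt), set T(t) = 46:
(46 - 22) / (100 - 22) = e^(-0.08t), so t = -ln(0.308)/0.08 ≈ 14.7 minutes.


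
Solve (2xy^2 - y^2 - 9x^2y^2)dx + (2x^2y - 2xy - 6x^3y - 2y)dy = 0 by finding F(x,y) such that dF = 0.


Check exactness: ∂M/∂y = 4xy - 2y - 18x^2y and ∂N/∂x = 4xy - 2y - 18x^2y; equal, so the equation is exact.
Integrate M with respect to x (treating y as constant): ∫M dx = x^2y^2 - xy^2 - 3x^3y^2 + h(y).
Differentiate w.r.t. y and set equal to N: the x-dependent terms already match, leaving h'(y) = -2y. Integrate: h(y) = -y^2.
So F(x,y) = x^2y^2 - xy^2 - 3x^3y^2 - y^2.
General solution: x^2y^2 - xy^2 - 3x^3y^2 - y^2 = C.


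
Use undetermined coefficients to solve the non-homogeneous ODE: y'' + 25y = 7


Homogeneous part: r² + 25 = 0 ⇒ r = ±5i, so y_h = C₁cos(5x) + C₂sin(5x).
Try constant y_p = A; plug in: 25A = 7 ⇒ A = 7/25.
General solution: y = C₁cos(5x) + C₂sin(5x) + 7/25.


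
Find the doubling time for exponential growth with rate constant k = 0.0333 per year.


Exponential growth: P(t) = P₀ e^(0.0333t). Set P(t)/P₀ = 2: e^(0.0333t) = 2.
Solve: t = ln(2)/0.0333 ≈ 20.82 years.


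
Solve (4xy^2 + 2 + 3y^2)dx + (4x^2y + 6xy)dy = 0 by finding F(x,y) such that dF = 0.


Check exactness: ∂M/∂y = 8xy + 6y and ∂N/∂x = 8xy + 6y; equal, so the equation is exact.
Integrate M with respect to x (treating y as constant): ∫M dx = 2x^2y^2 + 2x + 3xy^2 + h(y).
Differentiate w.r.t. y and set equal to N: all terms match, so h'(y) = 0 and h is a constant absorbed into C.
General solution: 2x^2y^2 + 2x + 3xy^2 = C.


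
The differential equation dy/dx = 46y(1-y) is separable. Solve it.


Separate: dy/[y(1-y)] = 46 dx.
Partial fractions: 1/[y(1-y)] = 1/y + 1/(1-y).
Integrate: ln|y/(1-y)| = 46x + C₀.
Solve for y: y = 1/(1 + Ce^(-46x)).


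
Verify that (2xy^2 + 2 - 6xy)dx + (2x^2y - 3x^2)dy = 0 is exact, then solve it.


Check exactness: ∂M/∂y = 4xy - 6x and ∂N/∂x = 4xy - 6x; equal, so the equation is exact.
Integrate M with respect to x (treating y as constant): ∫M dx = x^2y^2 + 2x - 3x^2y + h(y).
Differentiate w.r.t. y and set equal to N: all terms match, so h'(y) = 0 and h is a constant absorbed into C.
General solution: x^2y^2 + 2x - 3x^2y = C.


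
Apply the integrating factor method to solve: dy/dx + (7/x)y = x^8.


P(x) = 7/x ⇒ μ = x^7.
(x^7 y)' = x^7·x^8 = x^15.
Integrate: x^7 y = x^16/(16) + C.
Solve for y: y = (1/16)x^9 + C/x^7.


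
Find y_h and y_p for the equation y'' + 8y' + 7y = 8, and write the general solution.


Characteristic roots of r² + 8r + 7 = 0 are -7, -1.
y_h = C₁e^(-7x) + C₂e^(-x).
Constant forcing; try y_p = A. Then 7A = 8 ⇒ A = 8/7.
General solution: y = C₁e^(-7x) + C₂e^(-x) + 8/7.


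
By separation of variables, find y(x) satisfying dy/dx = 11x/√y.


Separate: √y dy = 11x dx.
Integrate: (2/3)y^(3/2) = (11/2)x² + C.


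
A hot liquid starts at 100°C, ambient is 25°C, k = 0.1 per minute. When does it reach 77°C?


From T(t) = T_a + (T₀ - T_a)e^(-kt), set T(t) = 77:
(77 - 25) / (100 - 25) = e^(-0.1t), so t = -ln(0.693)/0.1 ≈ 3.7 minutes.


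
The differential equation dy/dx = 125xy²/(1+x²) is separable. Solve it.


Separate: dy/y² = 125x/(1+x²) dx.
Integrate LHS: ∫ dy/y² = -1/y.
Integrate RHS via u = 1+x²: (125/2)ln(1+x²) + C.
Result: -1/y = (125/2)ln(1+x²) + C.


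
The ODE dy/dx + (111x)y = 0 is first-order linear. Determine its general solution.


P(x) = 111x ⇒ μ = e^((111/2)x²).
Q(x) = 0 so μ y is constant: y = Ce^(-(111/2)x²).


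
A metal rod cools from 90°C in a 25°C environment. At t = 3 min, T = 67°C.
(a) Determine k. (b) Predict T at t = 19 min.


Newton's law: T(t) = T_a + (T₀ - T_a)e^(-kt).
(a) Use T(3) = 67: (67 - 25)/(90 - 25) = e^(-k·3), so k = -ln(0.646)/3 ≈ 0.1456.
(b) Apply k to t = 19: T(19) = 25 + (65)e^(-2.766) ≈ 29.1°C.


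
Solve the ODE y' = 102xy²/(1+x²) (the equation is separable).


Separate: dy/y² = 102x/(1+x²) dx.
Integrate LHS: ∫ dy/y² = -1/y.
Integrate RHS via u = 1+x²: 51ln(1+x²) + C.
Result: -1/y = 51ln(1+x²) + C.


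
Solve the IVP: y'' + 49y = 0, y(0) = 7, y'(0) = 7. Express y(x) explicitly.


Characteristic roots of r² + 49 = 0 are ±7i, so y = C₁cos(7x) + C₂sin(7x).
Apply y(0) = 7: C₁ = 7. Differentiate and apply y'(0) = 7: 7·C₂ = 7, so C₂ = 1.
Particular solution: y = 7cos(7x) + sin(7x).


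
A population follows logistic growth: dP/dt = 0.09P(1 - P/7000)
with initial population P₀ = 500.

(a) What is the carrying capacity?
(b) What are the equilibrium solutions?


Logistic ODE dP/dt = 0.09P(1 - P/7000) has equilibria where dP/dt = 0, i.e. P = 0 or P = 7000.
The coefficient (1 - P/K) = 0 when P = K, identifying K = 7000 as the carrying capacity.
(a) K = 7000; (b) equilibria P = 0 and P = 7000.


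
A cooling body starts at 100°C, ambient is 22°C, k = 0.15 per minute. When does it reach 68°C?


From T(t) = T_a + (T₀ - T_a)e^(-kt), set T(t) = 68:
(68 - 22) / (100 - 22) = e^(-0.15t), so t = -ln(0.590)/0.15 ≈ 3.5 minutes.


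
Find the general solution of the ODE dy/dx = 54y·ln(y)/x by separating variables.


Separate: dy/[y ln(y)] = 54 dx/x.
Substitute u = ln(y): du/u = 54 dx/x.
Integrate: ln|ln(y)| = 54ln|x| + C₀, hence ln(y) = C·x^54.


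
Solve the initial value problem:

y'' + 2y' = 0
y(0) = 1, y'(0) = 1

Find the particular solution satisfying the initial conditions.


Characteristic roots of r² + 2r = 0 are 0, -2.
General solution y = c₁ + c₂ e^(-2x).
Apply y(0) = 1: c₁ + c₂ = 1. Apply y'(0) = 1: 0 c₁ - 2 c₂ = 1.
Solve: c₁ = 3/2, c₂ = -1/2.
Particular solution: y = 3/2 - (1/2)e^(-2x).


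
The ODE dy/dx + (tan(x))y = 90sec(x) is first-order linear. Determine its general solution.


P(x) = tan(x) ⇒ μ = e^(∫tan(x)dx) = sec(x).
(sec(x) y)' = 90sec²(x) ⇒ sec(x) y = 90tan(x) + C.
Multiply by cos(x): y = 90sin(x) + C·cos(x).


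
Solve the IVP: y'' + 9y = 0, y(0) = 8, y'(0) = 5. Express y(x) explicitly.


Characteristic roots of r² + 9 = 0 are ±3i, so y = C₁cos(3x) + C₂sin(3x).
Apply y(0) = 8: C₁ = 8. Differentiate and apply y'(0) = 5: 3·C₂ = 5, so C₂ = 5/3.
Particular solution: y = 8cos(3x) + (5/3)sin(3x).


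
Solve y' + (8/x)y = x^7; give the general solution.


P(x) = 8/x ⇒ μ = x^8.
(x^8 y)' = x^8·x^7 = x^15.
Integrate: x^8 y = x^16/(16) + C.
Solve for y: y = (1/16)x^8 + C/x^8.


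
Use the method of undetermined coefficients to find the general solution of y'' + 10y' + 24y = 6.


Characteristic roots of r² + 10r + 24 = 0 are -4, -6.
y_h = C₁e^(-4x) + C₂e^(-6x).
Constant forcing; try y_p = A. Then 24A = 6 ⇒ A = 1/4.
General solution: y = C₁e^(-4x) + C₂e^(-6x) + 1/4.


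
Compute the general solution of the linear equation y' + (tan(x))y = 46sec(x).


P(x) = tan(x) ⇒ μ = e^(∫tan(x)dx) = sec(x).
(sec(x) y)' = 46sec²(x) ⇒ sec(x) y = 46tan(x) + C.
Multiply by cos(x): y = 46sin(x) + C·cos(x).


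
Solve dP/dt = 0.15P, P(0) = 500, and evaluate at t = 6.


The ODE dP/dt = 0.15P has solution P(t) = P(0)e^(0.15t).
Substitute P(0) = 500 and t = 6: P(6) = 500 e^(0.90) ≈ 1230.


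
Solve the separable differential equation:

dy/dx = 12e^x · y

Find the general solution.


Separate variables: dy/y = 12e^x dx.
Integrate: ln|y| = 12e^x + C₀.
Exponentiate: y = Ce^(12e^x).


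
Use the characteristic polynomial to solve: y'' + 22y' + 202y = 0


Characteristic equation: r² + 22r + 202 = 0.
Discriminant is negative; roots r = -11 ± 9i (complex conjugate pair).
General solution uses e^(α x)(C₁ cos(β x) + C₂ sin(β x)): y = e^(-11x)(C₁cos(9x) + C₂sin(9x)).


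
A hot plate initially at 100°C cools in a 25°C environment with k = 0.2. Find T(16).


Newton's law: dT/dt = -k(T - T_a) has solution T(t) = T_a + (T₀ - T_a)e^(-kt).
Plug in T_a = 25, T₀ = 100, k = 0.2, t = 16: T(16) = 25 + (75)e^(-3.20) ≈ 28.1°C.


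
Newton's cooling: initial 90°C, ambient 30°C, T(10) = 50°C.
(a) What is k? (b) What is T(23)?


Newton's law: T(t) = T_a + (T₀ - T_a)e^(-kt).
(a) Use T(10) = 50: (50 - 30)/(90 - 30) = e^(-k·10), so k = -ln(0.333)/10 ≈ 0.1099.
(b) Apply k to t = 23: T(23) = 30 + (60)e^(-2.527) ≈ 34.8°C.


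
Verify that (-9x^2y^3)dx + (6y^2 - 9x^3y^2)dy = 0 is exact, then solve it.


Check exactness: ∂M/∂y = -27x^2y^2 and ∂N/∂x = -27x^2y^2; equal, so the equation is exact.
Integrate M with respect to x (treating y as constant): ∫M dx = -3x^3y^3 + h(y).
Differentiate w.r.t. y and set equal to N: the x-dependent terms already match, leaving h'(y) = 6y^2. Integrate: h(y) = 2y^3.
So F(x,y) = 2y^3 - 3x^3y^3.
General solution: 2y^3 - 3x^3y^3 = C.


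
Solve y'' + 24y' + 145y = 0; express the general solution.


Characteristic equation: r² + 24r + 145 = 0.
Discriminant is negative; roots r = -12 ± 1i (complex conjugate pair).
General solution uses e^(α x)(C₁ cos(β x) + C₂ sin(β x)): y = e^(-12x)(C₁cos(x) + C₂sin(x)).


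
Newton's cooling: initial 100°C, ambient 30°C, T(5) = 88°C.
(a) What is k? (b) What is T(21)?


Newton's law: T(t) = T_a + (T₀ - T_a)e^(-kt).
(a) Use T(5) = 88: (88 - 30)/(100 - 30) = e^(-k·5), so k = -ln(0.829)/5 ≈ 0.0376.
(b) Apply k to t = 21: T(21) = 30 + (70)e^(-0.790) ≈ 61.8°C.


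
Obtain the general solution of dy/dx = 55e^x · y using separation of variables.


Separate variables: dy/y = 55e^x dx.
Integrate: ln|y| = 55e^x + C₀.
Exponentiate: y = Ce^(55e^x).


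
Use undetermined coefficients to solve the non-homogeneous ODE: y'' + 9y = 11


Homogeneous part: r² + 9 = 0 ⇒ r = ±3i, so y_h = C₁cos(3x) + C₂sin(3x).
Try constant y_p = A; plug in: 9A = 11 ⇒ A = 11/9.
General solution: y = C₁cos(3x) + C₂sin(3x) + 11/9.


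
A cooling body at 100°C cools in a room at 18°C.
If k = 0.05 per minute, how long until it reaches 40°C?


From T(t) = T_a + (T₀ - T_a)e^(-kt), set T(t) = 40:
(40 - 18) / (100 - 18) = e^(-0.05t), so t = -ln(0.268)/0.05 ≈ 26.3 minutes.


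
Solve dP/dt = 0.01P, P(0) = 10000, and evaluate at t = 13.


The ODE dP/dt = 0.01P has solution P(t) = P(0)e^(0.01t).
Substitute P(0) = 10000 and t = 13: P(13) = 10000 e^(0.13) ≈ 11388.


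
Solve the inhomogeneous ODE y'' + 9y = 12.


Homogeneous part: r² + 9 = 0 ⇒ r = ±3i, so y_h = C₁cos(3x) + C₂sin(3x).
Try constant y_p = A; plug in: 9A = 12 ⇒ A = 4/3.
General solution: y = C₁cos(3x) + C₂sin(3x) + 4/3.


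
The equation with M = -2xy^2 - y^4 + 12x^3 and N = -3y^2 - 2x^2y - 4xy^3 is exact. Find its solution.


Check exactness: ∂M/∂y = -4xy - 4y^3 and ∂N/∂x = -4xy - 4y^3; equal, so the equation is exact.
Integrate M with respect to x (treating y as constant): ∫M dx = -x^2y^2 - xy^4 + 3x^4 + h(y).
Differentiate w.r.t. y and set equal to N: the x-dependent terms already match, leaving h'(y) = -3y^2. Integrate: h(y) = -y^3.
So F(x,y) = -y^3 - x^2y^2 - xy^4 + 3x^4.
General solution: -y^3 - x^2y^2 - xy^4 + 3x^4 = C.


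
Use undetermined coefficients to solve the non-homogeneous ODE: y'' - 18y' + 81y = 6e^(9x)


Characteristic polynomial (r - 9)² = 0; repeated root r = 9.
y_h = (C₁ + C₂x)e^(9x). Forcing matches the repeated root (resonance), so try y_p = Ax² e^(9x).
Substitute and solve for A: 2A = 6, so A = 3.
General solution: y = (C₁ + C₂x + 3x²)e^(9x).


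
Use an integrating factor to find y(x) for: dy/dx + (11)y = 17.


P(x) = 11, Q(x) = 17; integrating factor μ = e^(11x).
(μ y)' = 17e^(11x) ⇒ μ y = (17/11)e^(11x) + C.
Divide by μ: y = 17/11 + Ce^(-11x).


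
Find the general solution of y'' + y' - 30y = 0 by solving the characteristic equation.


Characteristic equation: r² + r - 30 = 0.
Factor: (r - 5)(r + 6) = 0 ⇒ r = 5, -6 (distinct real).
General solution: y = C₁e^(5x) + C₂e^(-6x).


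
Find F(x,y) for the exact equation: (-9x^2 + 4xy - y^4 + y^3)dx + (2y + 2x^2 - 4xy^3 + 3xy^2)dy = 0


Check exactness: ∂M/∂y = 4x - 4y^3 + 3y^2 and ∂N/∂x = 4x - 4y^3 + 3y^2; equal, so the equation is exact.
Integrate M with respect to x (treating y as constant): ∫M dx = -3x^3 + 2x^2y - xy^4 + xy^3 + h(y).
Differentiate w.r.t. y and set equal to N: the x-dependent terms already match, leaving h'(y) = 2y. Integrate: h(y) = y^2.
So F(x,y) = -3x^3 + y^2 + 2x^2y - xy^4 + xy^3.
General solution: -3x^3 + y^2 + 2x^2y - xy^4 + xy^3 = C.


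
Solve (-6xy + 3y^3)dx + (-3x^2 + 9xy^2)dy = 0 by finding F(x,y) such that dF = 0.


Check exactness: ∂M/∂y = -6x + 9y^2 and ∂N/∂x = -6x + 9y^2; equal, so the equation is exact.
Integrate M with respect to x (treating y as constant): ∫M dx = -3x^2y + 3xy^3 + h(y).
Differentiate w.r.t. y and set equal to N: all terms match, so h'(y) = 0 and h is a constant absorbed into C.
General solution: -3x^2y + 3xy^3 = C.


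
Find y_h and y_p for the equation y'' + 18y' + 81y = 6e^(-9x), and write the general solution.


Characteristic polynomial (r + 9)² = 0; repeated root r = -9.
y_h = (C₁ + C₂x)e^(-9x). Forcing matches the repeated root (resonance), so try y_p = Ax² e^(-9x).
Substitute and solve for A: 2A = 6, so A = 3.
General solution: y = (C₁ + C₂x + 3x²)e^(-9x).


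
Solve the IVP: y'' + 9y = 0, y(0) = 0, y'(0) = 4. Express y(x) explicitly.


Characteristic roots of r² + 9 = 0 are ±3i, so y = C₁cos(3x) + C₂sin(3x).
Apply y(0) = 0: C₁ = 0. Differentiate and apply y'(0) = 4: 3·C₂ = 4, so C₂ = 4/3.
Particular solution: y = (4/3)sin(3x).


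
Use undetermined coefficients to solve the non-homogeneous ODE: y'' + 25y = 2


Homogeneous part: r² + 25 = 0 ⇒ r = ±5i, so y_h = C₁cos(5x) + C₂sin(5x).
Try constant y_p = A; plug in: 25A = 2 ⇒ A = 2/25.
General solution: y = C₁cos(5x) + C₂sin(5x) + 2/25.


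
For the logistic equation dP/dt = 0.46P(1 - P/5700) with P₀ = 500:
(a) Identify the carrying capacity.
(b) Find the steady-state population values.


Logistic ODE dP/dt = 0.46P(1 - P/5700) has equilibria where dP/dt = 0, i.e. P = 0 or P = 5700.
The coefficient (1 - P/K) = 0 when P = K, identifying K = 5700 as the carrying capacity.
(a) K = 5700; (b) equilibria P = 0 and P = 5700.


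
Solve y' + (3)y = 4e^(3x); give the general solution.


P(x) = 3 ⇒ μ = e^(3x).
(μ y)' = 4e^(6x) ⇒ μ y = (4/6)e^(6x) + C.
Divide by μ: y = (2/3)e^(3x) + Ce^(-3x).


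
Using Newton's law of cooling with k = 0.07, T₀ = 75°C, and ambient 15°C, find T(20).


Newton's law: dT/dt = -k(T - T_a) has solution T(t) = T_a + (T₀ - T_a)e^(-kt).
Plug in T_a = 15, T₀ = 75, k = 0.07, t = 20: T(20) = 15 + (60)e^(-1.40) ≈ 29.8°C.


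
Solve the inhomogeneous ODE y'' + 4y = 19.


Homogeneous part: r² + 4 = 0 ⇒ r = ±2i, so y_h = C₁cos(2x) + C₂sin(2x).
Try constant y_p = A; plug in: 4A = 19 ⇒ A = 19/4.
General solution: y = C₁cos(2x) + C₂sin(2x) + 19/4.


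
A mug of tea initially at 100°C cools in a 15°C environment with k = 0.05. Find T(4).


Newton's law: dT/dt = -k(T - T_a) has solution T(t) = T_a + (T₀ - T_a)e^(-kt).
Plug in T_a = 15, T₀ = 100, k = 0.05, t = 4: T(4) = 15 + (85)e^(-0.20) ≈ 84.6°C.


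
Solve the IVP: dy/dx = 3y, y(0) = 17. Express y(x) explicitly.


General solution of y' = 3y is y = Ce^(3x).
Apply y(0) = 17: C = 17.
Particular solution: y = 17e^(3x).


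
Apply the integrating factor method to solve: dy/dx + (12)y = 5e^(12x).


P(x) = 12 ⇒ μ = e^(12x).
(μ y)' = 5e^(24x) ⇒ μ y = (5/24)e^(24x) + C.
Divide by μ: y = (5/24)e^(12x) + Ce^(-12x).


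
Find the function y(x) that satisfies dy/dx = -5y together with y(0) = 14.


General solution of y' = -5y is y = Ce^(-5x).
Apply y(0) = 14: C = 14.
Particular solution: y = 14e^(-5x).


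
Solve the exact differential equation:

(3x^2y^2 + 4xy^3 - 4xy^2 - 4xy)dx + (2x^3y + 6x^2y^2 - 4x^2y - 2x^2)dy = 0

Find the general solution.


Check exactness: ∂M/∂y = 6x^2y + 12xy^2 - 8xy - 4x and ∂N/∂x = 6x^2y + 12xy^2 - 8xy - 4x; equal, so the equation is exact.
Integrate M with respect to x (treating y as constant): ∫M dx = x^3y^2 + 2x^2y^3 - 2x^2y^2 - 2x^2y + h(y).
Differentiate w.r.t. y and set equal to N: all terms match, so h'(y) = 0 and h is a constant absorbed into C.
General solution: x^3y^2 + 2x^2y^3 - 2x^2y^2 - 2x^2y = C.


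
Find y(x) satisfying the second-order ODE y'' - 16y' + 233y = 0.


Characteristic equation: r² - 16r + 233 = 0.
Discriminant is negative; roots r = 8 ± 13i (complex conjugate pair).
General solution uses e^(α x)(C₁ cos(β x) + C₂ sin(β x)): y = e^(8x)(C₁cos(13x) + C₂sin(13x)).


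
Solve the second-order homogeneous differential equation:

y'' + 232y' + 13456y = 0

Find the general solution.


Characteristic equation: r² + 232r + 13456 = 0, i.e. (r + 116)² = 0.
Repeated root r = -116; include an x factor for the second linearly independent solution.
General solution: y = (C₁ + C₂x)e^(-116x).


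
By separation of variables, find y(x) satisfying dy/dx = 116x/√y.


Separate: √y dy = 116x dx.
Integrate: (2/3)y^(3/2) = 58x² + C.


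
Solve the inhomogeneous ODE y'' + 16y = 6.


Homogeneous part: r² + 16 = 0 ⇒ r = ±4i, so y_h = C₁cos(4x) + C₂sin(4x).
Try constant y_p = A; plug in: 16A = 6 ⇒ A = 3/8.
General solution: y = C₁cos(4x) + C₂sin(4x) + 3/8.


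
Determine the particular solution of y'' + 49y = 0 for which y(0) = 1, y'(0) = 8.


Characteristic roots of r² + 49 = 0 are ±7i, so y = C₁cos(7x) + C₂sin(7x).
Apply y(0) = 1: C₁ = 1. Differentiate and apply y'(0) = 8: 7·C₂ = 8, so C₂ = 8/7.
Particular solution: y = cos(7x) + (8/7)sin(7x).


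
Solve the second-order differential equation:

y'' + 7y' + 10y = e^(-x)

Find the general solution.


Characteristic roots of r² + 7r + 10 = 0 are -5, -2.
y_h = C₁e^(-5x) + C₂e^(-2x).
Forcing exponent -1 is not a characteristic root; try y_p = Ae^(-x).
Substitute: A·(1 + (7)·-1 + (10)) = A·4 = 1, so A = 1/4.
General solution: y = C₁e^(-5x) + C₂e^(-2x) + (1/4)e^(-x).


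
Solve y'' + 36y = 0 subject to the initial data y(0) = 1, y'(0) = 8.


Characteristic roots of r² + 36 = 0 are ±6i, so y = C₁cos(6x) + C₂sin(6x).
Apply y(0) = 1: C₁ = 1. Differentiate and apply y'(0) = 8: 6·C₂ = 8, so C₂ = 4/3.
Particular solution: y = cos(6x) + (4/3)sin(6x).


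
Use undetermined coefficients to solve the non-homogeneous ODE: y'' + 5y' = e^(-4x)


Characteristic roots of r² + 5r = 0 are 0, -5.
y_h = C₁ + C₂e^(-5x).
Forcing exponent -4 is not a characteristic root; try y_p = Ae^(-4x).
Substitute: A·(16 + (5)·-4 + (0)) = A·-4 = 1, so A = -1/4.
General solution: y = C₁ + C₂e^(-5x) - (1/4)e^(-4x).


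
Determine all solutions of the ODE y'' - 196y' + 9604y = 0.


Characteristic equation: r² - 196r + 9604 = 0, i.e. (r - 98)² = 0.
Repeated root r = 98; include an x factor for the second linearly independent solution.
General solution: y = (C₁ + C₂x)e^(98x).


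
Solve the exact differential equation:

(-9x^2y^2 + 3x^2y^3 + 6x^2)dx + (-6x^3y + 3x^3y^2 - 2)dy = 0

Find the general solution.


Check exactness: ∂M/∂y = -18x^2y + 9x^2y^2 and ∂N/∂x = -18x^2y + 9x^2y^2; equal, so the equation is exact.
Integrate M with respect to x (treating y as constant): ∫M dx = -3x^3y^2 + x^3y^3 + 2x^3 + h(y).
Differentiate w.r.t. y and set equal to N: the x-dependent terms already match, leaving h'(y) = -2. Integrate: h(y) = -2y.
So F(x,y) = -3x^3y^2 + x^3y^3 + 2x^3 - 2y.
General solution: -3x^3y^2 + x^3y^3 + 2x^3 - 2y = C.


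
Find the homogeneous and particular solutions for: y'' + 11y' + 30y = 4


Characteristic roots of r² + 11r + 30 = 0 are -6, -5.
y_h = C₁e^(-6x) + C₂e^(-5x).
Constant forcing; try y_p = A. Then 30A = 4 ⇒ A = 2/15.
General solution: y = C₁e^(-6x) + C₂e^(-5x) + 2/15.


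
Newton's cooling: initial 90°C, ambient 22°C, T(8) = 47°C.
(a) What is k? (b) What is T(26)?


Newton's law: T(t) = T_a + (T₀ - T_a)e^(-kt).
(a) Use T(8) = 47: (47 - 22)/(90 - 22) = e^(-k·8), so k = -ln(0.368)/8 ≈ 0.1251.
(b) Apply k to t = 26: T(26) = 22 + (68)e^(-3.252) ≈ 24.6°C.


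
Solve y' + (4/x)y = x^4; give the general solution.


P(x) = 4/x ⇒ μ = x^4.
(x^4 y)' = x^4·x^4 = x^8.
Integrate: x^4 y = x^9/(9) + C.
Solve for y: y = (1/9)x^5 + C/x^4.


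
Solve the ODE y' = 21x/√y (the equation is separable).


Separate: √y dy = 21x dx.
Integrate: (2/3)y^(3/2) = (21/2)x² + C.


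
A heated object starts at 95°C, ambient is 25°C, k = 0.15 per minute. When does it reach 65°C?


From T(t) = T_a + (T₀ - T_a)e^(-kt), set T(t) = 65:
(65 - 25) / (95 - 25) = e^(-0.15t), so t = -ln(0.571)/0.15 ≈ 3.7 minutes.


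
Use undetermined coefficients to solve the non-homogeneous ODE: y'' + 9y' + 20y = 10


Characteristic roots of r² + 9r + 20 = 0 are -4, -5.
y_h = C₁e^(-4x) + C₂e^(-5x).
Constant forcing; try y_p = A. Then 20A = 10 ⇒ A = 1/2.
General solution: y = C₁e^(-4x) + C₂e^(-5x) + 1/2.


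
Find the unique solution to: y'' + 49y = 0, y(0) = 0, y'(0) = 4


Characteristic roots of r² + 49 = 0 are ±7i, so y = C₁cos(7x) + C₂sin(7x).
Apply y(0) = 0: C₁ = 0. Differentiate and apply y'(0) = 4: 7·C₂ = 4, so C₂ = 4/7.
Particular solution: y = (4/7)sin(7x).


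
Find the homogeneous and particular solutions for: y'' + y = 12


Homogeneous part: r² + 1 = 0 ⇒ r = ±1i, so y_h = C₁cos(x) + C₂sin(x).
Try constant y_p = A; plug in: 1A = 12 ⇒ A = 12.
General solution: y = C₁cos(x) + C₂sin(x) + 12.


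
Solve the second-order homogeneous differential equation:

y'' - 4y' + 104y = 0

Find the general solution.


Characteristic equation: r² - 4r + 104 = 0.
Discriminant is negative; roots r = 2 ± 10i (complex conjugate pair).
General solution uses e^(α x)(C₁ cos(β x) + C₂ sin(β x)): y = e^(2x)(C₁cos(10x) + C₂sin(10x)).


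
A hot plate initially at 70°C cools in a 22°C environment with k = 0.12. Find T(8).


Newton's law: dT/dt = -k(T - T_a) has solution T(t) = T_a + (T₀ - T_a)e^(-kt).
Plug in T_a = 22, T₀ = 70, k = 0.12, t = 8: T(8) = 22 + (48)e^(-0.96) ≈ 40.4°C.


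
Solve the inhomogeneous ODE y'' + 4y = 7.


Homogeneous part: r² + 4 = 0 ⇒ r = ±2i, so y_h = C₁cos(2x) + C₂sin(2x).
Try constant y_p = A; plug in: 4A = 7 ⇒ A = 7/4.
General solution: y = C₁cos(2x) + C₂sin(2x) + 7/4.


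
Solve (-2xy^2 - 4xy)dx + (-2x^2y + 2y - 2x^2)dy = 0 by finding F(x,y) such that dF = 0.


Check exactness: ∂M/∂y = -4xy - 4x and ∂N/∂x = -4xy - 4x; equal, so the equation is exact.
Integrate M with respect to x (treating y as constant): ∫M dx = -x^2y^2 - 2x^2y + h(y).
Differentiate w.r.t. y and set equal to N: the x-dependent terms already match, leaving h'(y) = 2y. Integrate: h(y) = y^2.
So F(x,y) = -x^2y^2 + y^2 - 2x^2y.
General solution: -x^2y^2 + y^2 - 2x^2y = C.


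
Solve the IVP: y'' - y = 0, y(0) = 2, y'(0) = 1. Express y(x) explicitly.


Characteristic roots of r² - 1 = 0 are 1, -1.
General solution y = c₁ e^(x) + c₂ e^(-x).
Apply y(0) = 2: c₁ + c₂ = 2. Apply y'(0) = 1: 1 c₁ - 1 c₂ = 1.
Solve: c₁ = 3/2, c₂ = 1/2.
Particular solution: y = (3/2)e^(x) + (1/2)e^(-x).


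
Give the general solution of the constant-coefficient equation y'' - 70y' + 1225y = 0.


Characteristic equation: r² - 70r + 1225 = 0, i.e. (r - 35)² = 0.
Repeated root r = 35; include an x factor for the second linearly independent solution.
General solution: y = (C₁ + C₂x)e^(35x).


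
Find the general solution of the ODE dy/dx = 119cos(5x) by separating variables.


g(y) = 1, so integrate directly: y = ∫ 119cos(5x) dx = (119/5)sin(5x) + C.


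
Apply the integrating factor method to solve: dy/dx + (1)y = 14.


P(x) = 1, Q(x) = 14; integrating factor μ = e^(x).
(μ y)' = 14e^(x) ⇒ μ y = 14e^(x) + C.
Divide by μ: y = 14 + Ce^(-x).


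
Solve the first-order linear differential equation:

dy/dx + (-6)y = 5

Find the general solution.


P(x) = -6 ⇒ μ = e^(-6x).
(μ y)' = 5e^(-6x) ⇒ μ y = -(5/6)e^(-6x) + C.
Divide by μ: y = -5/6 + Ce^(6x).


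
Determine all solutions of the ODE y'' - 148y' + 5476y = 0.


Characteristic equation: r² - 148r + 5476 = 0, i.e. (r - 74)² = 0.
Repeated root r = 74; include an x factor for the second linearly independent solution.
General solution: y = (C₁ + C₂x)e^(74x).


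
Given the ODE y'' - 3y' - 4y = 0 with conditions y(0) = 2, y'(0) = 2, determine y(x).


Characteristic roots of r² - 3r - 4 = 0 are -1, 4.
General solution y = c₁ e^(-x) + c₂ e^(4x).
Apply y(0) = 2: c₁ + c₂ = 2. Apply y'(0) = 2: -1 c₁ + 4 c₂ = 2.
Solve: c₁ = 6/5, c₂ = 4/5.
Particular solution: y = (6/5)e^(-x) + (4/5)e^(4x).


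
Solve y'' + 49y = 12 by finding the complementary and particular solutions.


Homogeneous part: r² + 49 = 0 ⇒ r = ±7i, so y_h = C₁cos(7x) + C₂sin(7x).
Try constant y_p = A; plug in: 49A = 12 ⇒ A = 12/49.
General solution: y = C₁cos(7x) + C₂sin(7x) + 12/49.


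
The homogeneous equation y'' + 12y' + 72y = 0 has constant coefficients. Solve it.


Characteristic equation: r² + 12r + 72 = 0.
Discriminant is negative; roots r = -6 ± 6i (complex conjugate pair).
General solution uses e^(α x)(C₁ cos(β x) + C₂ sin(β x)): y = e^(-6x)(C₁cos(6x) + C₂sin(6x)).


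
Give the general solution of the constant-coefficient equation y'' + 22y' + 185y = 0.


Characteristic equation: r² + 22r + 185 = 0.
Discriminant is negative; roots r = -11 ± 8i (complex conjugate pair).
General solution uses e^(α x)(C₁ cos(β x) + C₂ sin(β x)): y = e^(-11x)(C₁cos(8x) + C₂sin(8x)).


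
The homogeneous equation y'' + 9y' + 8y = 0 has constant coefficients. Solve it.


Characteristic equation: r² + 9r + 8 = 0.
Factor: (r + 8)(r + 1) = 0 ⇒ r = -8, -1 (distinct real).
General solution: y = C₁e^(-8x) + C₂e^(-x).


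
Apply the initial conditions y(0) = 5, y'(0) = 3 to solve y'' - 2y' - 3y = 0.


Characteristic roots of r² - 2r - 3 = 0 are -1, 3.
General solution y = c₁ e^(-x) + c₂ e^(3x).
Apply y(0) = 5: c₁ + c₂ = 5. Apply y'(0) = 3: -1 c₁ + 3 c₂ = 3.
Solve: c₁ = 3, c₂ = 2.
Particular solution: y = 3e^(-x) + 2e^(3x).


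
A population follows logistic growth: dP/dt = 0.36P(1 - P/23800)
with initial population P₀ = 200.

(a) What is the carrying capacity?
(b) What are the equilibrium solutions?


Logistic ODE dP/dt = 0.36P(1 - P/23800) has equilibria where dP/dt = 0, i.e. P = 0 or P = 23800.
The coefficient (1 - P/K) = 0 when P = K, identifying K = 23800 as the carrying capacity.
(a) K = 23800; (b) equilibria P = 0 and P = 23800.


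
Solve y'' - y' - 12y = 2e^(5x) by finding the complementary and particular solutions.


Characteristic roots of r² - r - 12 = 0 are -3, 4.
y_h = C₁e^(-3x) + C₂e^(4x).
Forcing exponent 5 is not a characteristic root; try y_p = Ae^(5x).
Substitute: A·(25 + (-1)·5 + (-12)) = A·8 = 2, so A = 1/4.
General solution: y = C₁e^(-3x) + C₂e^(4x) + (1/4)e^(5x).


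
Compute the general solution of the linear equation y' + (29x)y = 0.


P(x) = 29x ⇒ μ = e^((29/2)x²).
Q(x) = 0 so μ y is constant: y = Ce^(-(29/2)x²).


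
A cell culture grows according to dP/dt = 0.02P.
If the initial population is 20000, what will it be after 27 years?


The ODE dP/dt = 0.02P has solution P(t) = P(0)e^(0.02t).
Substitute P(0) = 20000 and t = 27: P(27) = 20000 e^(0.54) ≈ 34320.


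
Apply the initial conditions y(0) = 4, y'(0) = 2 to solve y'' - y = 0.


Characteristic roots of r² - 1 = 0 are -1, 1.
General solution y = c₁ e^(-x) + c₂ e^(x).
Apply y(0) = 4: c₁ + c₂ = 4. Apply y'(0) = 2: -1 c₁ + 1 c₂ = 2.
Solve: c₁ = 1, c₂ = 3.
Particular solution: y = e^(-x) + 3e^(x).


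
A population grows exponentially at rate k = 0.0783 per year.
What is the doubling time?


Exponential growth: P(t) = P₀ e^(0.0783t). Set P(t)/P₀ = 2: e^(0.0783t) = 2.
Solve: t = ln(2)/0.0783 ≈ 8.85 years.


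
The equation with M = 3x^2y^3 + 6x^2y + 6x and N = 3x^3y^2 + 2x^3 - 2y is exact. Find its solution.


Check exactness: ∂M/∂y = 9x^2y^2 + 6x^2 and ∂N/∂x = 9x^2y^2 + 6x^2; equal, so the equation is exact.
Integrate M with respect to x (treating y as constant): ∫M dx = x^3y^3 + 2x^3y + 3x^2 + h(y).
Differentiate w.r.t. y and set equal to N: the x-dependent terms already match, leaving h'(y) = -2y. Integrate: h(y) = -y^2.
So F(x,y) = x^3y^3 + 2x^3y - y^2 + 3x^2.
General solution: x^3y^3 + 2x^3y - y^2 + 3x^2 = C.


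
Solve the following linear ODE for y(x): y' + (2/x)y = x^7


P(x) = 2/x ⇒ μ = x^2.
(x^2 y)' = x^9 ⇒ x^2 y = x^10/(10) + C.
Solve for y: y = (1/10)x^8 + C/x^2.


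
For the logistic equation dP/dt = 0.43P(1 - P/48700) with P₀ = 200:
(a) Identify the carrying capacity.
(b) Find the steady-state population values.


Logistic ODE dP/dt = 0.43P(1 - P/48700) has equilibria where dP/dt = 0, i.e. P = 0 or P = 48700.
The coefficient (1 - P/K) = 0 when P = K, identifying K = 48700 as the carrying capacity.
(a) K = 48700; (b) equilibria P = 0 and P = 48700.


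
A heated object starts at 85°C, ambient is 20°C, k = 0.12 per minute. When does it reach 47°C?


From T(t) = T_a + (T₀ - T_a)e^(-kt), set T(t) = 47:
(47 - 20) / (85 - 20) = e^(-0.12t), so t = -ln(0.415)/0.12 ≈ 7.3 minutes.


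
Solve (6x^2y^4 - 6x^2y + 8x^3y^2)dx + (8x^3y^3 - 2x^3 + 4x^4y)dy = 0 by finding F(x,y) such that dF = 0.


Check exactness: ∂M/∂y = 24x^2y^3 - 6x^2 + 16x^3y and ∂N/∂x = 24x^2y^3 - 6x^2 + 16x^3y; equal, so the equation is exact.
Integrate M with respect to x (treating y as constant): ∫M dx = 2x^3y^4 - 2x^3y + 2x^4y^2 + h(y).
Differentiate w.r.t. y and set equal to N: all terms match, so h'(y) = 0 and h is a constant absorbed into C.
General solution: 2x^3y^4 - 2x^3y + 2x^4y^2 = C.


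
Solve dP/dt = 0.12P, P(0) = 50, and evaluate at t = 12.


The ODE dP/dt = 0.12P has solution P(t) = P(0)e^(0.12t).
Substitute P(0) = 50 and t = 12: P(12) = 50 e^(1.44) ≈ 211.


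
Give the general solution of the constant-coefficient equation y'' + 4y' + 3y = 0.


Characteristic equation: r² + 4r + 3 = 0.
Factor: (r + 3)(r + 1) = 0 ⇒ r = -3, -1 (distinct real).
General solution: y = C₁e^(-3x) + C₂e^(-x).


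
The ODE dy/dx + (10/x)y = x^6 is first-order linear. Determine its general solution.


P(x) = 10/x ⇒ μ = x^10.
(x^10 y)' = x^16 ⇒ x^10 y = x^17/(17) + C.
Solve for y: y = (1/17)x^7 + C/x^10.


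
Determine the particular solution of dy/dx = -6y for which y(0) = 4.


General solution of y' = -6y is y = Ce^(-6x).
Apply y(0) = 4: C = 4.
Particular solution: y = 4e^(-6x).


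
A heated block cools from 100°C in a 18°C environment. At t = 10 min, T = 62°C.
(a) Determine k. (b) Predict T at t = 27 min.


Newton's law: T(t) = T_a + (T₀ - T_a)e^(-kt).
(a) Use T(10) = 62: (62 - 18)/(100 - 18) = e^(-k·10), so k = -ln(0.537)/10 ≈ 0.0623.
(b) Apply k to t = 27: T(27) = 18 + (82)e^(-1.681) ≈ 33.3°C.


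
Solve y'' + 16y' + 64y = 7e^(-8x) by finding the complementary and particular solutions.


Characteristic polynomial (r + 8)² = 0; repeated root r = -8.
y_h = (C₁ + C₂x)e^(-8x). Forcing matches the repeated root (resonance), so try y_p = Ax² e^(-8x).
Substitute and solve for A: 2A = 7, so A = 7/2.
General solution: y = (C₁ + C₂x + (7/2)x²)e^(-8x).


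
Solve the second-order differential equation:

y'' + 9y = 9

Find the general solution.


Homogeneous part: r² + 9 = 0 ⇒ r = ±3i, so y_h = C₁cos(3x) + C₂sin(3x).
Try constant y_p = A; plug in: 9A = 9 ⇒ A = 1.
General solution: y = C₁cos(3x) + C₂sin(3x) + 1.


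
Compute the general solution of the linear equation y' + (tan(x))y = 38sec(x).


P(x) = tan(x) ⇒ μ = e^(∫tan(x)dx) = sec(x).
(sec(x) y)' = 38sec²(x) ⇒ sec(x) y = 38tan(x) + C.
Multiply by cos(x): y = 38sin(x) + C·cos(x).


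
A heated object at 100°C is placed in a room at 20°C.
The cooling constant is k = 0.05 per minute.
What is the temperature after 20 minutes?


Newton's law: dT/dt = -k(T - T_a) has solution T(t) = T_a + (T₀ - T_a)e^(-kt).
Plug in T_a = 20, T₀ = 100, k = 0.05, t = 20: T(20) = 20 + (80)e^(-1.00) ≈ 49.4°C.


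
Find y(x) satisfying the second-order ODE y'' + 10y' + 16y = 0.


Characteristic equation: r² + 10r + 16 = 0.
Factor: (r + 8)(r + 2) = 0 ⇒ r = -8, -2 (distinct real).
General solution: y = C₁e^(-8x) + C₂e^(-2x).


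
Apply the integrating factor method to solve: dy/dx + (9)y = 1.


P(x) = 9, Q(x) = 1; integrating factor μ = e^(9x).
(μ y)' = e^(9x) ⇒ μ y = (1/9)e^(9x) + C.
Divide by μ: y = 1/9 + Ce^(-9x).


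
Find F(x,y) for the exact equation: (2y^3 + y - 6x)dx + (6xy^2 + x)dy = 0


Check exactness: ∂M/∂y = 6y^2 + 1 and ∂N/∂x = 6y^2 + 1; equal, so the equation is exact.
Integrate M with respect to x (treating y as constant): ∫M dx = 2xy^3 + xy - 3x^2 + h(y).
Differentiate w.r.t. y and set equal to N: all terms match, so h'(y) = 0 and h is a constant absorbed into C.
General solution: 2xy^3 + xy - 3x^2 = C.
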